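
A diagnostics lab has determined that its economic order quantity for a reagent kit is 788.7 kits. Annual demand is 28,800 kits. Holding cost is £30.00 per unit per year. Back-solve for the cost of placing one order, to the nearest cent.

The basic EOQ model gives Q* = √(2DS/H); rearrange for the unknown.
From Q* = √(2DS/H): S = Q*²H / (2D) = 788.7² × 30 / (2 × 28,800) = 323.9832.

S ≈ £323.98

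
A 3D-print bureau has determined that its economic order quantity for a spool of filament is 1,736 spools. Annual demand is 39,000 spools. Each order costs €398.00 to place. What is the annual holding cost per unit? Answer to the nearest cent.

Invert the EOQ relation Q*² = 2DS/H.
From Q* = √(2DS/H): H = 2DS / Q*² = 2 × 39,000 × 398 / 1,736² = 10.3010.

H ≈ €10.30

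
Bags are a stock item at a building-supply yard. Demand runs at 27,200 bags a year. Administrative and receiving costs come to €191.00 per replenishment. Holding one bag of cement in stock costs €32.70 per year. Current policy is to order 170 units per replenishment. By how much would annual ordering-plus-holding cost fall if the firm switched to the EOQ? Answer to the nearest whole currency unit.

EOQ = √(2DS/H) = √(2 × 27,200 × 191 / 32.7) ≈ 563.69.
Cost at Q* = (D/Q*)S + (Q*/2)H = √(2DSH) ≈ €18,432.74.
Cost at Q = 170: (27,200/170)×191 + (170/2)×32.7 = €30,560.00 + €2,779.50 = €33,339.50.
Excess = €33,339.50 − €18,432.74 = €14,906.76.

Extra cost ≈ €14,907 per year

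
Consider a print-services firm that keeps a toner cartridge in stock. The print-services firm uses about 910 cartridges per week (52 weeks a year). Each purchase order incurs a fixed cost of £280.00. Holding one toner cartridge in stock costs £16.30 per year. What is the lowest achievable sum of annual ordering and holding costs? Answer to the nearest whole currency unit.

Annual demand D = 910 × 52 = 47,320.
The optimal lot size = √(2DS/H) = √(2 × 47,320 × 280 / 16.3) ≈ 1275.04.
At the optimum the two cost components are equal, so total cost = 2·(Q*/2)H = Q*·H.
Minimum total = √(2DSH) = √(2 × 47,320 × 280 × 16.3) ≈ 20783.093.

TC* ≈ £20,783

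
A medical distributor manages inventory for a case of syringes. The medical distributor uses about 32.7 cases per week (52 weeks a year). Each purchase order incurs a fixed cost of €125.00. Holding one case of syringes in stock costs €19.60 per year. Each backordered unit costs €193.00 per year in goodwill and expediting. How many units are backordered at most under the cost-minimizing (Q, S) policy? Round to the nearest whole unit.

S* ≈ 14 cases

Annual demand D = 32.7 × 52 = 1,700.4.
With planned backorders, Q* = √(2DS/H) · √((H+B)/B).
√(2DS/H) = √(2 × 1,700.4 × 125 / 19.6) = 147.271.
√((H+B)/B) = √((19.6+193)/193) = 1.0495.
Q* ≈ 154.568.
S* = Q* · H/(H+B) = 154.568 × 19.6/212.6 ≈ 14.250.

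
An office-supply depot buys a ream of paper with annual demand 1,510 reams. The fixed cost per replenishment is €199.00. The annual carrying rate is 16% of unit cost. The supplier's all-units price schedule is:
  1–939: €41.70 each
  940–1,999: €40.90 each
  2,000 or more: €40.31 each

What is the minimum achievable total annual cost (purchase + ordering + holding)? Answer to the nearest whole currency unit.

TC* ≈ €64,969

Holding cost per unit per year at price C is H = 0.16·C.
Evaluate total cost at each tier's feasible EOQ or, if the EOQ is below the tier, at the tier's minimum quantity.
EOQ at €41.70 = 300.1 (feasible in tier 1): TC = 1,510×€41.70 + (1,510/300.1)×199 + (300.1/2)×0.16×€41.70 = €64,969.43.
EOQ at €40.90 = 303.0 < 940, so use break Q=940: TC = 1,510×€40.90 + (1,510/940.0)×199 + (940.0/2)×0.16×€40.90 = €65,154.35.
EOQ at €40.31 = 305.3 < 2000, so use break Q=2000: TC = 1,510×€40.31 + (1,510/2000.0)×199 + (2000.0/2)×0.16×€40.31 = €67,467.95.
Lowest total cost among the candidates is at Q = 300.1.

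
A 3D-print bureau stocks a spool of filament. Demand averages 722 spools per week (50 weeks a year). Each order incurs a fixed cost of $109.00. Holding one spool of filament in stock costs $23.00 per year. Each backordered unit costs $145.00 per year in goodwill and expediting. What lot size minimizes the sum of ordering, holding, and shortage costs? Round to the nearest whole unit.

Q* ≈ 630 spools

Annual demand D = 722 × 50 = 36,100.
With planned backorders, Q* = √(2DS/H) · √((H+B)/B).
√(2DS/H) = √(2 × 36,100 × 109 / 23) = 584.949.
√((H+B)/B) = √((23+145)/145) = 1.0764.
Q* ≈ 629.635.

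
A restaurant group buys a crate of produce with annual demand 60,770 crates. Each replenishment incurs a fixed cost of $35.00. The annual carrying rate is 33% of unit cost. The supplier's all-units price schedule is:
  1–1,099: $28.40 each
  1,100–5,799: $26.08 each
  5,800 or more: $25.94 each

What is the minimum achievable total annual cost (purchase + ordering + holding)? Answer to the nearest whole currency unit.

Holding cost per unit per year at price C is H = 0.33·C.
Evaluate total cost at each tier's feasible EOQ or, if the EOQ is below the tier, at the tier's minimum quantity.
EOQ at $28.40 = 673.7 (feasible in tier 1): TC = 60,770×$28.40 + (60,770/673.7)×35 + (673.7/2)×0.33×$28.40 = $1,732,182.08.
EOQ at $26.08 = 703.0 < 1100, so use break Q=1100: TC = 60,770×$26.08 + (60,770/1100.0)×35 + (1100.0/2)×0.33×$26.08 = $1,591,548.71.
EOQ at $25.94 = 704.9 < 5800, so use break Q=5800: TC = 60,770×$25.94 + (60,770/5800.0)×35 + (5800.0/2)×0.33×$25.94 = $1,601,565.10.
Lowest total cost among the candidates is at Q = 1100.0.

TC* ≈ $1,591,549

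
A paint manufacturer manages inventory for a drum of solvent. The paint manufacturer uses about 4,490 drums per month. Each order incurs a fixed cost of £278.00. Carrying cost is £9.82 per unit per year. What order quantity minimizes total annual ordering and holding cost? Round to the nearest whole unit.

Annual demand D = 4,490 × 12 = 53,880.
EOQ = √(2DS / H) = √(2 × 53,880 × 278 / 9.82).
= √(29,957,280 / 9.82) = √3,050,639.5112 ≈ 1746.608.

Q* ≈ 1,747 drums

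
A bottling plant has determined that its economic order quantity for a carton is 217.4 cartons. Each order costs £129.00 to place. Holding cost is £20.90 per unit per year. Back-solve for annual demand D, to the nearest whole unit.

D ≈ 3,829 cartons per year

The basic EOQ model gives Q* = √(2DS/H); rearrange for the unknown.
From Q* = √(2DS/H): D = Q*²H / (2S) = 217.4² × 20.9 / (2 × 129) = 3828.650.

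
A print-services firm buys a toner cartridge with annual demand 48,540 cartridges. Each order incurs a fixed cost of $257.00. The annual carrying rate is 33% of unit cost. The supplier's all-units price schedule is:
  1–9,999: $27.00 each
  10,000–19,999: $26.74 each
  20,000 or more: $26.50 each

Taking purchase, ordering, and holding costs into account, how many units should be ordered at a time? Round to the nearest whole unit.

Q* ≈ 1,673 cartridges

Holding cost per unit per year at price C is H = 0.33·C.
Candidates are each tier's EOQ (if it falls in that tier) and each price-break quantity.
EOQ at $27.00 = 1673.4 (feasible in tier 1): TC = 48,540×$27.00 + (48,540/1673.4)×257 + (1673.4/2)×0.33×$27.00 = $1,325,489.75.
EOQ at $26.74 = 1681.5 < 10000, so use break Q=10000: TC = 48,540×$26.74 + (48,540/10000.0)×257 + (10000.0/2)×0.33×$26.74 = $1,343,328.08.
EOQ at $26.50 = 1689.1 < 20000, so use break Q=20000: TC = 48,540×$26.50 + (48,540/20000.0)×257 + (20000.0/2)×0.33×$26.50 = $1,374,383.74.
Lowest total cost is $1,325,489.75 at Q = 1673.4.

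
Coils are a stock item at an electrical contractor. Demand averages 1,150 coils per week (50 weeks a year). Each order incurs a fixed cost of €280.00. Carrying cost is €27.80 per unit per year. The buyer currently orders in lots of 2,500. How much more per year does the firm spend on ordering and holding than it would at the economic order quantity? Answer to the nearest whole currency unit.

Annual demand D = 1,150 × 50 = 57,500.
EOQ = √(2DS/H) = √(2 × 57,500 × 280 / 27.8) ≈ 1076.23.
Cost at Q* = (D/Q*)S + (Q*/2)H = √(2DSH) ≈ €29,919.22.
Cost at Q = 2,500: (57,500/2,500)×280 + (2,500/2)×27.8 = €6,440.00 + €34,750.00 = €41,190.00.
Excess = €41,190.00 − €29,919.22 = €11,270.78.

Extra cost ≈ €11,271 per year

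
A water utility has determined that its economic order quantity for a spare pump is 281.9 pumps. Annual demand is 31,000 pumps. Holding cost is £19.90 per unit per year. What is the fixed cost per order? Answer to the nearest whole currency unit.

The basic EOQ model gives Q* = √(2DS/H); rearrange for the unknown.
From Q* = √(2DS/H): S = Q*²H / (2D) = 281.9² × 19.9 / (2 × 31,000) = 25.5065.

S ≈ £26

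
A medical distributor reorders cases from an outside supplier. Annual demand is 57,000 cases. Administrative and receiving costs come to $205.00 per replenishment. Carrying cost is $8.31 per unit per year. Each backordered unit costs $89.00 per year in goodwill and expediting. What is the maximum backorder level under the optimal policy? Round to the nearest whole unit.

With planned backorders, Q* = √(2DS/H) · √((H+B)/B).
√(2DS/H) = √(2 × 57,000 × 205 / 8.31) = 1676.984.
√((H+B)/B) = √((8.31+89)/89) = 1.0456.
Q* ≈ 1753.527.
S* = Q* · H/(H+B) = 1753.527 × 8.31/97.31 ≈ 149.746.

S* ≈ 150 cases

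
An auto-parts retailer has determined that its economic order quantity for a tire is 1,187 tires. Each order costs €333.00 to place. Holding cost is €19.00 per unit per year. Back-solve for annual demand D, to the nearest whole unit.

D ≈ 40,196 tires per year

Invert the EOQ relation Q*² = 2DS/H.
From Q* = √(2DS/H): D = Q*²H / (2S) = 1,187² × 19 / (2 × 333) = 40195.812.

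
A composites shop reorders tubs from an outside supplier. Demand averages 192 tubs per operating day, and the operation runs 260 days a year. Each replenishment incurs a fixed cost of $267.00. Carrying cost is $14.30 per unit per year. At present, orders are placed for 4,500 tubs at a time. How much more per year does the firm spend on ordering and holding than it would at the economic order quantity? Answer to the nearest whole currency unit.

Annual demand D = 192 × 260 = 49,920.
EOQ = √(2DS/H) = √(2 × 49,920 × 267 / 14.3) ≈ 1365.34.
Cost at Q* = (D/Q*)S + (Q*/2)H = √(2DSH) ≈ $19,524.32.
Cost at Q = 4,500: (49,920/4,500)×267 + (4,500/2)×14.3 = $2,961.92 + $32,175.00 = $35,136.92.
Excess = $35,136.92 − $19,524.32 = $15,612.60.

Extra cost ≈ $15,613 per year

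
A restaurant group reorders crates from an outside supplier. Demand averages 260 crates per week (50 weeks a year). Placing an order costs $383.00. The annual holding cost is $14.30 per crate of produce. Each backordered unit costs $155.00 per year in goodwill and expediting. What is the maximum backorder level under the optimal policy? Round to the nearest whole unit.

Annual demand D = 260 × 50 = 13,000.
With planned backorders, Q* = √(2DS/H) · √((H+B)/B).
√(2DS/H) = √(2 × 13,000 × 383 / 14.3) = 834.484.
√((H+B)/B) = √((14.3+155)/155) = 1.0451.
Q* ≈ 872.129.
S* = Q* · H/(H+B) = 872.129 × 14.3/169.3 ≈ 73.665.

S* ≈ 74 crates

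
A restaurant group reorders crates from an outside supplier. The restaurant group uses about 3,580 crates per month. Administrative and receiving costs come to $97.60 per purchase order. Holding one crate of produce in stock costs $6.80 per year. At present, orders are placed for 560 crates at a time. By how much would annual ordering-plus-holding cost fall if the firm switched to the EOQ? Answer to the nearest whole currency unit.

Extra cost ≈ $1,840 per year

Annual demand D = 3,580 × 12 = 42,960.
EOQ = √(2DS/H) = √(2 × 42,960 × 97.6 / 6.8) ≈ 1110.50.
Cost at Q* = (D/Q*)S + (Q*/2)H = √(2DSH) ≈ $7,551.38.
Cost at Q = 560: (42,960/560)×97.6 + (560/2)×6.8 = $7,487.31 + $1,904.00 = $9,391.31.
Excess = $9,391.31 − $7,551.38 = $1,839.93.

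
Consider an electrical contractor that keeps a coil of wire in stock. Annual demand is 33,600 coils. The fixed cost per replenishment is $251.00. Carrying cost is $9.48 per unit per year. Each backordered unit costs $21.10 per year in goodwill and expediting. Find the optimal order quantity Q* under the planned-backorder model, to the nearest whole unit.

Q* ≈ 1,606 coils

With planned backorders, Q* = √(2DS/H) · √((H+B)/B).
√(2DS/H) = √(2 × 33,600 × 251 / 9.48) = 1333.882.
√((H+B)/B) = √((9.48+21.1)/21.1) = 1.2039.
Q* ≈ 1605.813.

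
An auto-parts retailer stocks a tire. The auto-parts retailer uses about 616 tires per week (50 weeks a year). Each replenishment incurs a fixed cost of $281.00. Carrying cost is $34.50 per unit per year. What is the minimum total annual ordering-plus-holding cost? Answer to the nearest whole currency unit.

Annual demand D = 616 × 50 = 30,800.
The optimal lot size = √(2DS/H) = √(2 × 30,800 × 281 / 34.5) ≈ 708.33.
At the optimum the two cost components are equal, so total cost = 2·(Q*/2)H = Q*·H.
Minimum total = √(2DSH) = √(2 × 30,800 × 281 × 34.5) ≈ 24437.291.

TC* ≈ $24,437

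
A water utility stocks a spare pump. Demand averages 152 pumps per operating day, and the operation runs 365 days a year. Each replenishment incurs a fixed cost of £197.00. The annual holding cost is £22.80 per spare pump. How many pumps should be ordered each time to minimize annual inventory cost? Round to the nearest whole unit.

Annual demand D = 152 × 365 = 55,480.
EOQ = √(2DS / H) = √(2 × 55,480 × 197 / 22.8).
= √(21,859,120 / 22.8) = √958,733.3333 ≈ 979.149.

Q* ≈ 979 pumps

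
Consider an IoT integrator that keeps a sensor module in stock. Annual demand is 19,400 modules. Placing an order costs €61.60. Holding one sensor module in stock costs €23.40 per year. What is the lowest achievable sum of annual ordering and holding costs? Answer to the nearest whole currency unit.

TC* ≈ €7,478

The optimal lot size = √(2DS/H) = √(2 × 19,400 × 61.6 / 23.4) ≈ 319.59.
At the optimum the two cost components are equal, so total cost = 2·(Q*/2)H = Q*·H.
Minimum total = √(2DSH) = √(2 × 19,400 × 61.6 × 23.4) ≈ 7478.494.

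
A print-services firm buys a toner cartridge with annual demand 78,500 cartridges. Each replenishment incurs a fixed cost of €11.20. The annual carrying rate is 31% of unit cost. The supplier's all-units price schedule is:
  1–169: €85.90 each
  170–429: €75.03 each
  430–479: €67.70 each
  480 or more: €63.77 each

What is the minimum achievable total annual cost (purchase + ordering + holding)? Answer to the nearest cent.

Holding cost per unit per year at price C is H = 0.31·C.
For each price level, check whether its EOQ is feasible; otherwise the best quantity at that price is the breakpoint.
Tier 1 (€85.90): EOQ = 257.0 exceeds tier's upper bound 169, so this tier is dominated.
EOQ at €75.03 = 275.0 (feasible in tier 2): TC = 78,500×€75.03 + (78,500/275.0)×11.2 + (275.0/2)×0.31×€75.03 = €5,896,250.24.
EOQ at €67.70 = 289.5 < 430, so use break Q=430: TC = 78,500×€67.70 + (78,500/430.0)×11.2 + (430.0/2)×0.31×€67.70 = €5,321,006.86.
EOQ at €63.77 = 298.2 < 480, so use break Q=480: TC = 78,500×€63.77 + (78,500/480.0)×11.2 + (480.0/2)×0.31×€63.77 = €5,012,521.15.
Lowest total cost among the candidates is at Q = 480.0.

TC* ≈ €5,012,521.15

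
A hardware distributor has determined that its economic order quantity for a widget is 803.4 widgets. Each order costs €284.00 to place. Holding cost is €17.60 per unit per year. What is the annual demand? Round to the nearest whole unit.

D ≈ 20,000 widgets per year

Invert the EOQ relation Q*² = 2DS/H.
From Q* = √(2DS/H): D = Q*²H / (2S) = 803.4² × 17.6 / (2 × 284) = 19999.907.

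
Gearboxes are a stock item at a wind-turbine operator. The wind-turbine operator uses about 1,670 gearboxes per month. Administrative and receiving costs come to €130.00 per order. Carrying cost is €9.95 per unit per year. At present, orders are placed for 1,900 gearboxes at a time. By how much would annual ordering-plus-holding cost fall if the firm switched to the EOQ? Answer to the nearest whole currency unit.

Annual demand D = 1,670 × 12 = 20,040.
EOQ = √(2DS/H) = √(2 × 20,040 × 130 / 9.95) ≈ 723.64.
Cost at Q* = (D/Q*)S + (Q*/2)H = √(2DSH) ≈ €7,200.24.
Cost at Q = 1,900: (20,040/1,900)×130 + (1,900/2)×9.95 = €1,371.16 + €9,452.50 = €10,823.66.
Excess = €10,823.66 − €7,200.24 = €3,623.42.

Extra cost ≈ €3,623 per year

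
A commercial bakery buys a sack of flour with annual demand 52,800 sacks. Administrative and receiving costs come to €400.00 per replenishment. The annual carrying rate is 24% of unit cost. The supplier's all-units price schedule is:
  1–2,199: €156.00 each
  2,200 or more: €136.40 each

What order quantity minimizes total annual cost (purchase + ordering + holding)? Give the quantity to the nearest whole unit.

Q* ≈ 2,200 sacks

Holding cost per unit per year at price C is H = 0.24·C.
For each price level, check whether its EOQ is feasible; otherwise the best quantity at that price is the breakpoint.
EOQ at €156.00 = 1062.2 (feasible in tier 1): TC = 52,800×€156.00 + (52,800/1062.2)×400 + (1062.2/2)×0.24×€156.00 = €8,276,567.65.
EOQ at €136.40 = 1135.9 < 2200, so use break Q=2200: TC = 52,800×€136.40 + (52,800/2200.0)×400 + (2200.0/2)×0.24×€136.40 = €7,247,529.60.
Lowest total cost is €7,247,529.60 at Q = 2200.0.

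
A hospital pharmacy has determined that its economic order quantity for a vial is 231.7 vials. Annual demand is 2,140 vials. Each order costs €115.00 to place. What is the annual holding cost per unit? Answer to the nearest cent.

The basic EOQ model gives Q* = √(2DS/H); rearrange for the unknown.
From Q* = √(2DS/H): H = 2DS / Q*² = 2 × 2,140 × 115 / 231.7² = 9.1683.

H ≈ €9.17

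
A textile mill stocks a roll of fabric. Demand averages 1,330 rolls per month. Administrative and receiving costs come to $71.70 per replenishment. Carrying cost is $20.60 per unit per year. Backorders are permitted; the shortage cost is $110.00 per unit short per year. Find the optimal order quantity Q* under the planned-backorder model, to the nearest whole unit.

Q* ≈ 363 rolls

Annual demand D = 1,330 × 12 = 15,960.
With planned backorders, Q* = √(2DS/H) · √((H+B)/B).
√(2DS/H) = √(2 × 15,960 × 71.7 / 20.6) = 333.317.
√((H+B)/B) = √((20.6+110)/110) = 1.0896.
Q* ≈ 363.189.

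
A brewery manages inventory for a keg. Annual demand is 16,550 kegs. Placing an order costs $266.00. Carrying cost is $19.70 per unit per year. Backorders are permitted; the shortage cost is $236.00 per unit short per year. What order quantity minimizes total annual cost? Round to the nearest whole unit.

Q* ≈ 696 kegs

With planned backorders, Q* = √(2DS/H) · √((H+B)/B).
√(2DS/H) = √(2 × 16,550 × 266 / 19.7) = 668.531.
√((H+B)/B) = √((19.7+236)/236) = 1.0409.
Q* ≈ 695.875.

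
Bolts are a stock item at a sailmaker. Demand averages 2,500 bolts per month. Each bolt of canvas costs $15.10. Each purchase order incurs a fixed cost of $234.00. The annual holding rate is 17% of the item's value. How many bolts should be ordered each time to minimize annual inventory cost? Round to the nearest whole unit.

Annual demand D = 2,500 × 12 = 30,000.
Holding cost H = 0.17 × $15.10 = $2.5670 per unit per year.
EOQ = √(2DS / H) = √(2 × 30,000 × 234 / 2.567).
= √(14,040,000 / 2.567) = √5,469,419.5559 ≈ 2338.679.

Q* ≈ 2,339 bolts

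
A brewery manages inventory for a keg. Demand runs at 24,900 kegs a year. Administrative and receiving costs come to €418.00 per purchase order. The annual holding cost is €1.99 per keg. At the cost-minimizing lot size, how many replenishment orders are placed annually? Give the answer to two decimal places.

N ≈ 7.70 orders per year

EOQ = √(2DS/H) = √(2 × 24,900 × 418 / 1.99) ≈ 3234.27.
Orders per year = D / Q* = 24,900 / 3234.27 ≈ 7.699.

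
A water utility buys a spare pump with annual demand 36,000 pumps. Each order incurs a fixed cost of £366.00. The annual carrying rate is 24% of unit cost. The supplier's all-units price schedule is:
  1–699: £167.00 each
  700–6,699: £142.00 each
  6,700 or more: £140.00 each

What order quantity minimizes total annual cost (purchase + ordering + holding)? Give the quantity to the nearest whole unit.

Q* ≈ 879 pumps

Holding cost per unit per year at price C is H = 0.24·C.
For each price level, check whether its EOQ is feasible; otherwise the best quantity at that price is the breakpoint.
Tier 1 (£167.00): EOQ = 810.9 exceeds tier's upper bound 699, so this tier is dominated.
EOQ at £142.00 = 879.3 (feasible in tier 2): TC = 36,000×£142.00 + (36,000/879.3)×366 + (879.3/2)×0.24×£142.00 = £5,141,967.92.
EOQ at £140.00 = 885.6 < 6700, so use break Q=6700: TC = 36,000×£140.00 + (36,000/6700.0)×366 + (6700.0/2)×0.24×£140.00 = £5,154,526.57.
Lowest total cost is £5,141,967.92 at Q = 879.3.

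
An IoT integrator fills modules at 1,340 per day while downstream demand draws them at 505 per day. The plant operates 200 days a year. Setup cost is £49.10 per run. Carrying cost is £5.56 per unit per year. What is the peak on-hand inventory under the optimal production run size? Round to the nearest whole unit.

Annual demand D = 505 × 200 = 101,000.
Production build-up factor (1 − d/p) = 1 − 505/1,340 = 0.6231.
Q* = √(2DS / (H(1 − d/p))) = √(2 × 101,000 × 49.1 / (5.56 × 0.6231)).
= √(9,918,200 / 3.4646) ≈ 1691.953.
Maximum inventory = Q*(1 − d/p) = 1691.953 × 0.6231 ≈ 1054.314.

I_max ≈ 1,054 modules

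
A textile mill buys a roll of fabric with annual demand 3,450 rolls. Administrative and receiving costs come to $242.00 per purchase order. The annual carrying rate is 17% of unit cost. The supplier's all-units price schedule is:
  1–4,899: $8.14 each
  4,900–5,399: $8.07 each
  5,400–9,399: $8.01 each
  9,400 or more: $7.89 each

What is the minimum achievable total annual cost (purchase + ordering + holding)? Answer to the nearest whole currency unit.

Holding cost per unit per year at price C is H = 0.17·C.
Evaluate total cost at each tier's feasible EOQ or, if the EOQ is below the tier, at the tier's minimum quantity.
EOQ at $8.14 = 1098.5 (feasible in tier 1): TC = 3,450×$8.14 + (3,450/1098.5)×242 + (1098.5/2)×0.17×$8.14 = $29,603.09.
EOQ at $8.07 = 1103.2 < 4900, so use break Q=4900: TC = 3,450×$8.07 + (3,450/4900.0)×242 + (4900.0/2)×0.17×$8.07 = $31,373.04.
EOQ at $8.01 = 1107.4 < 5400, so use break Q=5400: TC = 3,450×$8.01 + (3,450/5400.0)×242 + (5400.0/2)×0.17×$8.01 = $31,465.70.
EOQ at $7.89 = 1115.8 < 9400, so use break Q=9400: TC = 3,450×$7.89 + (3,450/9400.0)×242 + (9400.0/2)×0.17×$7.89 = $33,613.43.
Lowest total cost among the candidates is at Q = 1098.5.

TC* ≈ $29,603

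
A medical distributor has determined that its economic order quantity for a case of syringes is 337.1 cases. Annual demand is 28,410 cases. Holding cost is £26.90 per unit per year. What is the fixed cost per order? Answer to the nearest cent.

S ≈ £53.80

Squaring Q* = √(2DS/H) gives Q*² = 2DS/H.
From Q* = √(2DS/H): S = Q*²H / (2D) = 337.1² × 26.9 / (2 × 28,410) = 53.7983.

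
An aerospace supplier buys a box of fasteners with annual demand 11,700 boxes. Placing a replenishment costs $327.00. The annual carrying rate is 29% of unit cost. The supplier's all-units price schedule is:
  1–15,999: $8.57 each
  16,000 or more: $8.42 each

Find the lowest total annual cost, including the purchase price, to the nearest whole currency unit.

Holding cost per unit per year at price C is H = 0.29·C.
For each price level, check whether its EOQ is feasible; otherwise the best quantity at that price is the breakpoint.
EOQ at $8.57 = 1754.7 (feasible in tier 1): TC = 11,700×$8.57 + (11,700/1754.7)×327 + (1754.7/2)×0.29×$8.57 = $104,629.85.
EOQ at $8.42 = 1770.2 < 16000, so use break Q=16000: TC = 11,700×$8.42 + (11,700/16000.0)×327 + (16000.0/2)×0.29×$8.42 = $118,287.52.
Lowest total cost among the candidates is at Q = 1754.7.

TC* ≈ $104,630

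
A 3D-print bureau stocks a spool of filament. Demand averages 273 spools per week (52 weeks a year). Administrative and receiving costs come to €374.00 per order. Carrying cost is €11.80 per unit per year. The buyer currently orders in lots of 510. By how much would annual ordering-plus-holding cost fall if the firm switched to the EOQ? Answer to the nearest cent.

Annual demand D = 273 × 52 = 14,196.
EOQ = √(2DS/H) = √(2 × 14,196 × 374 / 11.8) ≈ 948.62.
Cost at Q* = (D/Q*)S + (Q*/2)H = √(2DSH) ≈ €11,193.73.
Cost at Q = 510: (14,196/510)×374 + (510/2)×11.8 = €10,410.40 + €3,009.00 = €13,419.40.
Excess = €13,419.40 − €11,193.73 = €2,225.67.

Extra cost ≈ €2,225.67 per year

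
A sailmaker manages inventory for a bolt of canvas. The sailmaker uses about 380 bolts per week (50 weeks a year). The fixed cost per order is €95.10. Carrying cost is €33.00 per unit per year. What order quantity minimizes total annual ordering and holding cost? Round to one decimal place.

Annual demand D = 380 × 50 = 19,000.
EOQ = √(2DS / H) = √(2 × 19,000 × 95.1 / 33).
= √(3,613,800 / 33) = √109,509.0909 ≈ 330.922.

Q* ≈ 330.9 bolts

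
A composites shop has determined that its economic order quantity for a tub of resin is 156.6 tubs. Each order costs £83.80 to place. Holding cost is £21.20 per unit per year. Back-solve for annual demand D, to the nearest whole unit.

D ≈ 3,102 tubs per year

Squaring Q* = √(2DS/H) gives Q*² = 2DS/H.
From Q* = √(2DS/H): D = Q*²H / (2S) = 156.6² × 21.2 / (2 × 83.8) = 3102.025.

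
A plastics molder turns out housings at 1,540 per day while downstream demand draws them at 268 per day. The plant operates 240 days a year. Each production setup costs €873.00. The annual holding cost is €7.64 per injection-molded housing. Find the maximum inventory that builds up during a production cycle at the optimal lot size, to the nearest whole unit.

Annual demand D = 268 × 240 = 64,320.
Production build-up factor (1 − d/p) = 1 − 268/1,540 = 0.8260.
Q* = √(2DS / (H(1 − d/p))) = √(2 × 64,320 × 873 / (7.64 × 0.8260)).
= √(112,302,720 / 6.3104) ≈ 4218.570.
Maximum inventory = Q*(1 − d/p) = 4218.570 × 0.8260 ≈ 3484.429.

I_max ≈ 3,484 housings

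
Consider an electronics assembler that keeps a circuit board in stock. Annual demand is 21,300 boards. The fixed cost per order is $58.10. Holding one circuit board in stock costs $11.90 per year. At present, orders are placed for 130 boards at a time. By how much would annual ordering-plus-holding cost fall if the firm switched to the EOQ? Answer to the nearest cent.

Extra cost ≈ $4,865.88 per year

EOQ = √(2DS/H) = √(2 × 21,300 × 58.1 / 11.9) ≈ 456.06.
Cost at Q* = (D/Q*)S + (Q*/2)H = √(2DSH) ≈ $5,427.08.
Cost at Q = 130: (21,300/130)×58.1 + (130/2)×11.9 = $9,519.46 + $773.50 = $10,292.96.
Excess = $10,292.96 − $5,427.08 = $4,865.88.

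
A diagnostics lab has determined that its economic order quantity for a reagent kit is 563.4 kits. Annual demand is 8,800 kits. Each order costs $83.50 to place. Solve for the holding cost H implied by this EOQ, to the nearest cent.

Squaring Q* = √(2DS/H) gives Q*² = 2DS/H.
From Q* = √(2DS/H): H = 2DS / Q*² = 2 × 8,800 × 83.5 / 563.4² = 4.6298.

H ≈ $4.63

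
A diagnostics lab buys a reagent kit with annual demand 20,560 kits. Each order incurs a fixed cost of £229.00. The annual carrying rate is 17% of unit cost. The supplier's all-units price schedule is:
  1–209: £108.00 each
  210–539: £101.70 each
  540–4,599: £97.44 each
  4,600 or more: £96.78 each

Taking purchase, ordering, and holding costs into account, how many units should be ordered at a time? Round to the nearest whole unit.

Q* ≈ 754 kits

Holding cost per unit per year at price C is H = 0.17·C.
For each price level, check whether its EOQ is feasible; otherwise the best quantity at that price is the breakpoint.
Tier 1 (£108.00): EOQ = 716.2 exceeds tier's upper bound 209, so this tier is dominated.
Tier 2 (£101.70): EOQ = 738.0 exceeds tier's upper bound 539, so this tier is dominated.
EOQ at £97.44 = 754.0 (feasible in tier 3): TC = 20,560×£97.44 + (20,560/754.0)×229 + (754.0/2)×0.17×£97.44 = £2,015,855.68.
EOQ at £96.78 = 756.5 < 4600, so use break Q=4600: TC = 20,560×£96.78 + (20,560/4600.0)×229 + (4600.0/2)×0.17×£96.78 = £2,028,661.31.
Lowest total cost is £2,015,855.68 at Q = 754.0.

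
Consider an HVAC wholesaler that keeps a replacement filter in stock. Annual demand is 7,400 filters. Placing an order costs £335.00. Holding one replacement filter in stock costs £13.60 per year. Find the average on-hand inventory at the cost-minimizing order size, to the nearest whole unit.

Q* = √(2DS/H) = √(2 × 7,400 × 335 / 13.6) ≈ 603.79.
Average inventory = Q*/2 ≈ 603.79 / 2 = 301.894.

Average inventory ≈ 302 filters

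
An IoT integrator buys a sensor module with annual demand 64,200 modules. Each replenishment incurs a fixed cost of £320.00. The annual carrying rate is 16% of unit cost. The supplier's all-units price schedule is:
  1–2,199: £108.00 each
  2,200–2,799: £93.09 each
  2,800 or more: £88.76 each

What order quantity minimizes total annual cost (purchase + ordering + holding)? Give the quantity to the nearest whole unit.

Q* ≈ 2,800 modules

Holding cost per unit per year at price C is H = 0.16·C.
For each price level, check whether its EOQ is feasible; otherwise the best quantity at that price is the breakpoint.
EOQ at £108.00 = 1542.0 (feasible in tier 1): TC = 64,200×£108.00 + (64,200/1542.0)×320 + (1542.0/2)×0.16×£108.00 = £6,960,245.84.
EOQ at £93.09 = 1660.9 < 2200, so use break Q=2200: TC = 64,200×£93.09 + (64,200/2200.0)×320 + (2200.0/2)×0.16×£93.09 = £6,002,100.02.
EOQ at £88.76 = 1700.9 < 2800, so use break Q=2800: TC = 64,200×£88.76 + (64,200/2800.0)×320 + (2800.0/2)×0.16×£88.76 = £5,725,611.38.
Lowest total cost is £5,725,611.38 at Q = 2800.0.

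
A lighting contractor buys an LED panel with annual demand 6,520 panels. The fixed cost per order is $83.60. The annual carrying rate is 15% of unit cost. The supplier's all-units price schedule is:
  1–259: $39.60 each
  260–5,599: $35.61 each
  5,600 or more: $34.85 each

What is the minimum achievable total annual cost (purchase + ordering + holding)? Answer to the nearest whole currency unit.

Holding cost per unit per year at price C is H = 0.15·C.
Evaluate total cost at each tier's feasible EOQ or, if the EOQ is below the tier, at the tier's minimum quantity.
Tier 1 ($39.60): EOQ = 428.4 exceeds tier's upper bound 259, so this tier is dominated.
EOQ at $35.61 = 451.8 (feasible in tier 2): TC = 6,520×$35.61 + (6,520/451.8)×83.6 + (451.8/2)×0.15×$35.61 = $234,590.29.
EOQ at $34.85 = 456.7 < 5600, so use break Q=5600: TC = 6,520×$34.85 + (6,520/5600.0)×83.6 + (5600.0/2)×0.15×$34.85 = $241,956.33.
Lowest total cost among the candidates is at Q = 451.8.

TC* ≈ $234,590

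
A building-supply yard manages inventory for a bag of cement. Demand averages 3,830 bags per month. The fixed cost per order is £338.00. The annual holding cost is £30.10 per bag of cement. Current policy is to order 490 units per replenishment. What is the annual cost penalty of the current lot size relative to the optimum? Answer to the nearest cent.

Annual demand D = 3,830 × 12 = 45,960.
EOQ = √(2DS/H) = √(2 × 45,960 × 338 / 30.1) ≈ 1015.97.
Cost at Q* = (D/Q*)S + (Q*/2)H = √(2DSH) ≈ £30,580.64.
Cost at Q = 490: (45,960/490)×338 + (490/2)×30.1 = £31,703.02 + £7,374.50 = £39,077.52.
Excess = £39,077.52 − £30,580.64 = £8,496.88.

Extra cost ≈ £8,496.88 per year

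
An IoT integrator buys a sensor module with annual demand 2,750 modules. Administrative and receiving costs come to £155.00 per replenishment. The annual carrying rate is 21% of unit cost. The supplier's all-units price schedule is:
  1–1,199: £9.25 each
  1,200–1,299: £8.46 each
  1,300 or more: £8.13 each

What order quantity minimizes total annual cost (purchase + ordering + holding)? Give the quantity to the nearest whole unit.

Holding cost per unit per year at price C is H = 0.21·C.
Evaluate total cost at each tier's feasible EOQ or, if the EOQ is below the tier, at the tier's minimum quantity.
EOQ at £9.25 = 662.5 (feasible in tier 1): TC = 2,750×£9.25 + (2,750/662.5)×155 + (662.5/2)×0.21×£9.25 = £26,724.35.
EOQ at £8.46 = 692.7 < 1200, so use break Q=1200: TC = 2,750×£8.46 + (2,750/1200.0)×155 + (1200.0/2)×0.21×£8.46 = £24,686.17.
EOQ at £8.13 = 706.6 < 1300, so use break Q=1300: TC = 2,750×£8.13 + (2,750/1300.0)×155 + (1300.0/2)×0.21×£8.13 = £23,795.13.
Lowest total cost is £23,795.13 at Q = 1300.0.

Q* ≈ 1,300 modules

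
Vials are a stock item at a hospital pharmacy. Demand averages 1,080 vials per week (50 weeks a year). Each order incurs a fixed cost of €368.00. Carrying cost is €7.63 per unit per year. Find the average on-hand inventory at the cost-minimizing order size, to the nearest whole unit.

Average inventory ≈ 1,141 vials

Annual demand D = 1,080 × 50 = 54,000.
Q* = √(2DS/H) = √(2 × 54,000 × 368 / 7.63) ≈ 2282.30.
Average inventory = Q*/2 ≈ 2282.30 / 2 = 1141.152.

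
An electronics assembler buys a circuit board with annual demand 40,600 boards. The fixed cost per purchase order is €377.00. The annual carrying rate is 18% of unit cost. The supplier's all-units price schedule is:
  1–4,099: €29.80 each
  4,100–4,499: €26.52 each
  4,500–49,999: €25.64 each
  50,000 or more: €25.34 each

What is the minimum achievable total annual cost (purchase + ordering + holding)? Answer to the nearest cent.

TC* ≈ €1,054,769.58

Holding cost per unit per year at price C is H = 0.18·C.
For each price level, check whether its EOQ is feasible; otherwise the best quantity at that price is the breakpoint.
EOQ at €29.80 = 2388.9 (feasible in tier 1): TC = 40,600×€29.80 + (40,600/2388.9)×377 + (2388.9/2)×0.18×€29.80 = €1,222,694.25.
EOQ at €26.52 = 2532.4 < 4100, so use break Q=4100: TC = 40,600×€26.52 + (40,600/4100.0)×377 + (4100.0/2)×0.18×€26.52 = €1,090,231.10.
EOQ at €25.64 = 2575.5 < 4500, so use break Q=4500: TC = 40,600×€25.64 + (40,600/4500.0)×377 + (4500.0/2)×0.18×€25.64 = €1,054,769.58.
EOQ at €25.34 = 2590.7 < 50000, so use break Q=50000: TC = 40,600×€25.34 + (40,600/50000.0)×377 + (50000.0/2)×0.18×€25.34 = €1,143,140.12.
Lowest total cost among the candidates is at Q = 4500.0.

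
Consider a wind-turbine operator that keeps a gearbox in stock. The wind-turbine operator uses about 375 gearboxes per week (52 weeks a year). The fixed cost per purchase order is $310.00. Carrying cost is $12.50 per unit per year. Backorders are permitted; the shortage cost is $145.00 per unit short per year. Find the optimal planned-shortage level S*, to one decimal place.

S* ≈ 81.3 gearboxes

Annual demand D = 375 × 52 = 19,500.
With planned backorders, Q* = √(2DS/H) · √((H+B)/B).
√(2DS/H) = √(2 × 19,500 × 310 / 12.5) = 983.463.
√((H+B)/B) = √((12.5+145)/145) = 1.0422.
Q* ≈ 1024.978.
S* = Q* · H/(H+B) = 1024.978 × 12.5/157.5 ≈ 81.347.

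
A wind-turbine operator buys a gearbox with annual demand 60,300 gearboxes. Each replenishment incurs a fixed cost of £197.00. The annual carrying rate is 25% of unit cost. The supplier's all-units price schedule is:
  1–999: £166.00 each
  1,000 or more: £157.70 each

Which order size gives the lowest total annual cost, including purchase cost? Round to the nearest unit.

Q* ≈ 1,000 gearboxes

Holding cost per unit per year at price C is H = 0.25·C.
For each price level, check whether its EOQ is feasible; otherwise the best quantity at that price is the breakpoint.
EOQ at £166.00 = 756.6 (feasible in tier 1): TC = 60,300×£166.00 + (60,300/756.6)×197 + (756.6/2)×0.25×£166.00 = £10,041,200.08.
EOQ at £157.70 = 776.3 < 1000, so use break Q=1000: TC = 60,300×£157.70 + (60,300/1000.0)×197 + (1000.0/2)×0.25×£157.70 = £9,540,901.60.
Lowest total cost is £9,540,901.60 at Q = 1000.0.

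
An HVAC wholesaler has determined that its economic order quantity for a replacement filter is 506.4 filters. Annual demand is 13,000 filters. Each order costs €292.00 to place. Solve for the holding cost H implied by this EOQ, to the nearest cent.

H ≈ €29.61

Invert the EOQ relation Q*² = 2DS/H.
From Q* = √(2DS/H): H = 2DS / Q*² = 2 × 13,000 × 292 / 506.4² = 29.6053.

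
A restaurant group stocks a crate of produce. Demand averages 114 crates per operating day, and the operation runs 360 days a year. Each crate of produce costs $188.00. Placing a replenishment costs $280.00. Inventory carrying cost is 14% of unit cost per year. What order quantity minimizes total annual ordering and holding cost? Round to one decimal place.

Annual demand D = 114 × 360 = 41,040.
Holding cost H = 0.14 × $188.00 = $26.3200 per unit per year.
EOQ = √(2DS / H) = √(2 × 41,040 × 280 / 26.32).
= √(22,982,400 / 26.32) = √873,191.4894 ≈ 934.447.

Q* ≈ 934.4 crates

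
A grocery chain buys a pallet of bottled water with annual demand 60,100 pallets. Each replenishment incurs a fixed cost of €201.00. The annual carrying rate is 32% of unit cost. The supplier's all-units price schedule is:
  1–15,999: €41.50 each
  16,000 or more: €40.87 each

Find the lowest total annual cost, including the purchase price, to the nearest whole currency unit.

Holding cost per unit per year at price C is H = 0.32·C.
For each price level, check whether its EOQ is feasible; otherwise the best quantity at that price is the breakpoint.
EOQ at €41.50 = 1348.8 (feasible in tier 1): TC = 60,100×€41.50 + (60,100/1348.8)×201 + (1348.8/2)×0.32×€41.50 = €2,512,062.22.
EOQ at €40.87 = 1359.2 < 16000, so use break Q=16000: TC = 60,100×€40.87 + (60,100/16000.0)×201 + (16000.0/2)×0.32×€40.87 = €2,561,669.21.
Lowest total cost among the candidates is at Q = 1348.8.

TC* ≈ €2,512,062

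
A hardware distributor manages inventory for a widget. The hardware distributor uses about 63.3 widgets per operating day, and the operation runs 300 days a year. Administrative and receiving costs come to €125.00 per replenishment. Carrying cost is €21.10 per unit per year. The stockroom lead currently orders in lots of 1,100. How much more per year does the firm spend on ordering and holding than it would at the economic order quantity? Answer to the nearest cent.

Extra cost ≈ €3,754.35 per year

Annual demand D = 63.3 × 300 = 18,990.
EOQ = √(2DS/H) = √(2 × 18,990 × 125 / 21.1) ≈ 474.34.
Cost at Q* = (D/Q*)S + (Q*/2)H = √(2DSH) ≈ €10,008.61.
Cost at Q = 1,100: (18,990/1,100)×125 + (1,100/2)×21.1 = €2,157.95 + €11,605.00 = €13,762.95.
Excess = €13,762.95 − €10,008.61 = €3,754.35.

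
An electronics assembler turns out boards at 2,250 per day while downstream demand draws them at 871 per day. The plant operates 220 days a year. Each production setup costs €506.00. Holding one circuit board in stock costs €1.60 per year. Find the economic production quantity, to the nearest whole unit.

Annual demand D = 871 × 220 = 191,620.
Production build-up factor (1 − d/p) = 1 − 871/2,250 = 0.6129.
Q* = √(2DS / (H(1 − d/p))) = √(2 × 191,620 × 506 / (1.6 × 0.6129)).
= √(193,919,440 / 0.9806) ≈ 14062.412.

Q* ≈ 14,062 boards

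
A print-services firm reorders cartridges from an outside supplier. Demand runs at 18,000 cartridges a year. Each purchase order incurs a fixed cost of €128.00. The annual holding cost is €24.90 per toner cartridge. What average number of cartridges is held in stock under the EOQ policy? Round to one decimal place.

EOQ = √(2DS/H) = √(2 × 18,000 × 128 / 24.9) ≈ 430.19.
Average inventory = Q*/2 ≈ 430.19 / 2 = 215.093.

Average inventory ≈ 215.1 cartridges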